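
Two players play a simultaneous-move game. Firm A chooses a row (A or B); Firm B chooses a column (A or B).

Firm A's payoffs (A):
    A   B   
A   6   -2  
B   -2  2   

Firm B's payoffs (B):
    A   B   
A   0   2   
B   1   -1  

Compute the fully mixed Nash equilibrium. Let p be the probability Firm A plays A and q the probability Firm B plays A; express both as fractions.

In a mixed NE each player is indifferent between their pure strategies, so the opponent's mix sets the indifference.
Firm B indifferent between A and B: p·0 + (1−p)·1 = p·2 + (1−p)·(-1) ⟹ 1 + (-1)p = (-1) + 3p ⟹ p = 1/2.
Firm A indifferent between A and B: q·6 + (1−q)·(-2) = q·(-2) + (1−q)·2 ⟹ (-2) + 8q = 2 + (-4)q ⟹ q = 1/3.

p = 1/2, q = 1/3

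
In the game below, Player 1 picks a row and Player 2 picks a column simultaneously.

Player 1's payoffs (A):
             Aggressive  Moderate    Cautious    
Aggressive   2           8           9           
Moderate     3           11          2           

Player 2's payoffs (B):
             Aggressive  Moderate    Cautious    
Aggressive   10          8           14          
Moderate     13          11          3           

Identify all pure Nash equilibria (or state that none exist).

Find each player's best response to every opponent strategy; NE are the intersections.
Player 1's best responses — vs Aggressive: Moderate (payoff 3); vs Moderate: Moderate (payoff 11); vs Cautious: Aggressive (payoff 9).
Player 2's best responses — vs Aggressive: Cautious (payoff 14); vs Moderate: Aggressive (payoff 13).
Mutual best responses occur at (Aggressive, Cautious) and (Moderate, Aggressive); at each, neither player gains by switching.

(Aggressive, Cautious) and (Moderate, Aggressive)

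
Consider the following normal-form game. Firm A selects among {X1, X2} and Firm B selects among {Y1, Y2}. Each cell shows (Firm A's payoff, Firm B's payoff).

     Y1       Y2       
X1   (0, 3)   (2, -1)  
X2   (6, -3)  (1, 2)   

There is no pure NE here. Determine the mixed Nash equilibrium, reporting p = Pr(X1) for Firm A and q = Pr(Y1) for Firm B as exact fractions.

p = 5/9, q = 1/7

Each player's mixing probability is pinned down by making the *other* player indifferent.
Firm B indifferent between Y1 and Y2: p·3 + (1−p)·(-3) = p·(-1) + (1−p)·2 ⟹ (-3) + 6p = 2 + (-3)p ⟹ p = 5/9.
Firm A indifferent between X1 and X2: q·0 + (1−q)·2 = q·6 + (1−q)·1 ⟹ 2 + (-2)q = 1 + 5q ⟹ q = 1/7.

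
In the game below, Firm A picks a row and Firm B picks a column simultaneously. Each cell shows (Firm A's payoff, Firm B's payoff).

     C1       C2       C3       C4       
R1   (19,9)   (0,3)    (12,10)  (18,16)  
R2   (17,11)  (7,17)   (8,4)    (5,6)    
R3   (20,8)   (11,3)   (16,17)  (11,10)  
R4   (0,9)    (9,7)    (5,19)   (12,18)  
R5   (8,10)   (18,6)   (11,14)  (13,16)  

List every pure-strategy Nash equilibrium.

A profile is a Nash equilibrium when each player is best-responding to the other.
Firm A's best responses — vs C1: R3 (payoff 20); vs C2: R5 (payoff 18); vs C3: R3 (payoff 16); vs C4: R1 (payoff 18).
Firm B's best responses — vs R1: C4 (payoff 16); vs R2: C2 (payoff 17); vs R3: C3 (payoff 17); vs R4: C3 (payoff 19); vs R5: C4 (payoff 16).
Mutual best responses occur at (R1, C4) and (R3, C3); at each, neither player gains by switching.

(R1, C4) and (R3, C3)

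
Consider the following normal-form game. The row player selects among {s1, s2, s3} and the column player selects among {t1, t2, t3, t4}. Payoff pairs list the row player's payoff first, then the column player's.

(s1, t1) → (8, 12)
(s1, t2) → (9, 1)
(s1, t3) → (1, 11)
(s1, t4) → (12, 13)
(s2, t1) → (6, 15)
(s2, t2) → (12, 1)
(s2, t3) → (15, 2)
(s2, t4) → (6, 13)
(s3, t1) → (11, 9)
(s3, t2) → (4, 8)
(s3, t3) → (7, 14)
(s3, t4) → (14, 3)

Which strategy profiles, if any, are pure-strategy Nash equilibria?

No pure-strategy Nash equilibrium

Check mutual best responses: a cell is a NE iff neither player can gain by unilaterally deviating.
The row player's best responses — vs t1: s3 (payoff 11); vs t2: s2 (payoff 12); vs t3: s2 (payoff 15); vs t4: s3 (payoff 14).
The column player's best responses — vs s1: t4 (payoff 13); vs s2: t1 (payoff 15); vs s3: t3 (payoff 14).
No cell has both players best-responding. For instance, the row player's best reply to t2 is s2, but against s2 the column player prefers t1 over t2.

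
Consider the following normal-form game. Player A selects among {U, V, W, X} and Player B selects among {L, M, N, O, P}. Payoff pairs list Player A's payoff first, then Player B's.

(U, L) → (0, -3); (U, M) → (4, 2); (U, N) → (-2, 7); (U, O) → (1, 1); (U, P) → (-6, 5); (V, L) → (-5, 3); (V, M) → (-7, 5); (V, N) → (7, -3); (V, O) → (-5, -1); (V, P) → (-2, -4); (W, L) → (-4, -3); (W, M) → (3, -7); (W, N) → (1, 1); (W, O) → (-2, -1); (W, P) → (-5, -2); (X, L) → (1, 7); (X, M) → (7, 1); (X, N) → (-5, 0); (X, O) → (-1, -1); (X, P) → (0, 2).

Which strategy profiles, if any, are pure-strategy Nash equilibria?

A profile is a Nash equilibrium when each player is best-responding to the other.
Player A's best responses — vs L: X (payoff 1); vs M: X (payoff 7); vs N: V (payoff 7); vs O: U (payoff 1); vs P: X (payoff 0).
Player B's best responses — vs U: N (payoff 7); vs V: M (payoff 5); vs W: N (payoff 1); vs X: L (payoff 7).
The only mutual best response is (X, L); neither player gains by switching there.

(X, L)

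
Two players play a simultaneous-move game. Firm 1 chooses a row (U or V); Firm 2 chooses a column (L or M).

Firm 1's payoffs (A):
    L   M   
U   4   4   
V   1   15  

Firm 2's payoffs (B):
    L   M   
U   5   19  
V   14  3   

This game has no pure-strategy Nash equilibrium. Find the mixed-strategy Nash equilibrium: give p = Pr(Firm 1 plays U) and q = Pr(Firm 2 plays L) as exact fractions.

p = 11/25, q = 11/14

In a mixed NE each player is indifferent between their pure strategies, so the opponent's mix sets the indifference.
Firm 2 indifferent between L and M: p·5 + (1−p)·14 = p·19 + (1−p)·3 ⟹ 14 + (-9)p = 3 + 16p ⟹ p = 11/25.
Firm 1 indifferent between U and V: q·4 + (1−q)·4 = q·1 + (1−q)·15 ⟹ 4 + 0q = 15 + (-14)q ⟹ q = 11/14.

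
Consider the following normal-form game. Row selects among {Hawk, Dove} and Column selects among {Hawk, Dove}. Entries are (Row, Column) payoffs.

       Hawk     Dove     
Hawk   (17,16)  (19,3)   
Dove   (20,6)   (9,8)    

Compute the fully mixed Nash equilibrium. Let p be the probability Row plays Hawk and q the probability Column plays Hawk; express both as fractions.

Each player's mixing probability is pinned down by making the *other* player indifferent.
Column indifferent between Hawk and Dove: p·16 + (1−p)·6 = p·3 + (1−p)·8 ⟹ 6 + 10p = 8 + (-5)p ⟹ p = 2/15.
Row indifferent between Hawk and Dove: q·17 + (1−q)·19 = q·20 + (1−q)·9 ⟹ 19 + (-2)q = 9 + 11q ⟹ q = 10/13.

p = 2/15, q = 10/13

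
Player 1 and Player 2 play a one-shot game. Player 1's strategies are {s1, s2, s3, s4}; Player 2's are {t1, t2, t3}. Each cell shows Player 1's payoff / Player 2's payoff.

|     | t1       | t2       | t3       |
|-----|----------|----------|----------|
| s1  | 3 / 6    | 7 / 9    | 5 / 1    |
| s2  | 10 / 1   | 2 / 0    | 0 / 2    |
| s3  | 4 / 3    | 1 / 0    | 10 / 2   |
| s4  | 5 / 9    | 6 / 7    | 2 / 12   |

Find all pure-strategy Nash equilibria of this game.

A profile is a Nash equilibrium when each player is best-responding to the other.
Player 1's best responses — vs t1: s2 (payoff 10); vs t2: s1 (payoff 7); vs t3: s3 (payoff 10).
Player 2's best responses — vs s1: t2 (payoff 9); vs s2: t3 (payoff 2); vs s3: t1 (payoff 3); vs s4: t3 (payoff 12).
The only mutual best response is (s1, t2); neither player gains by switching there.

(s1, t2)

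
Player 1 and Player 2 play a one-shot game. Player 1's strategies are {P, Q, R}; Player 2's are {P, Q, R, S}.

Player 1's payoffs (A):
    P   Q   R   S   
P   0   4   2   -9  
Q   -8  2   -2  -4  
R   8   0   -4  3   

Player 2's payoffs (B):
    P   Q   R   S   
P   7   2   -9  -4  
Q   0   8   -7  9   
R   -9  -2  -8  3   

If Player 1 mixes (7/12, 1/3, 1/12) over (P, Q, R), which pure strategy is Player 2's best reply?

Q

Player 2's best reply maximizes expected payoff against the mix.
P: (7/12)·7 + (1/3)·0 + (1/12)·(-9) = 10/3
Q: (7/12)·2 + (1/3)·8 + (1/12)·(-2) = 11/3
R: (7/12)·(-9) + (1/3)·(-7) + (1/12)·(-8) = -33/4
S: (7/12)·(-4) + (1/3)·9 + (1/12)·3 = 11/12
Highest expected payoff is 11/3, from Q.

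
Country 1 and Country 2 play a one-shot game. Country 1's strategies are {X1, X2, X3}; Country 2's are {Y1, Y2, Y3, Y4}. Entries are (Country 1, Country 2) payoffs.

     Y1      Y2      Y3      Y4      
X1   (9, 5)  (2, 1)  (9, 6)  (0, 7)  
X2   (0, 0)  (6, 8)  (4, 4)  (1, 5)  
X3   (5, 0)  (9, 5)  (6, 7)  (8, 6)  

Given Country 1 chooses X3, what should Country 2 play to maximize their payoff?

Y3

With Country 1 fixed at X3, Country 2's payoffs are: Y1 → 0, Y2 → 5, Y3 → 7, Y4 → 6.
The maximum is 7, achieved by Y3.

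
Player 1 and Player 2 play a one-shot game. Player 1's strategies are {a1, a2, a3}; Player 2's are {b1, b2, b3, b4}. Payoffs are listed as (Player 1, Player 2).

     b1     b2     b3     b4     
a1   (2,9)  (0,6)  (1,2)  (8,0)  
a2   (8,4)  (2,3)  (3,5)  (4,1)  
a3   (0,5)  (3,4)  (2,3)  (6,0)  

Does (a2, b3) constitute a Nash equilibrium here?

Holding Player 2 at b3: Player 1 gets 3 from a2, versus 1 from a1, 2 from a3. No profitable deviation for Player 1.
Holding Player 1 at a2: Player 2 gets 5 from b3, versus 4 from b1, 3 from b2, 1 from b4. No profitable deviation for Player 2 either.

Yes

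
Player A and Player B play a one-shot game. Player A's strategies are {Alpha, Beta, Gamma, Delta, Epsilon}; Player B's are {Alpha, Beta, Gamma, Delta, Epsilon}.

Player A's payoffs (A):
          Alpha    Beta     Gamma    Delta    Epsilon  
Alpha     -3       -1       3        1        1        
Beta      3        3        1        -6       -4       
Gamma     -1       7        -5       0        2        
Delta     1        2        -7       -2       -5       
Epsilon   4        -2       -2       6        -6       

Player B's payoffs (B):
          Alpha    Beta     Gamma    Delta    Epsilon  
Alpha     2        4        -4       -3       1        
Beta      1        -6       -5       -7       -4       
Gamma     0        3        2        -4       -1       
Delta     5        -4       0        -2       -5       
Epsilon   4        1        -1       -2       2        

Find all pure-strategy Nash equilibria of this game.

(Gamma, Beta) and (Epsilon, Alpha)

Check mutual best responses: a cell is a NE iff neither player can gain by unilaterally deviating.
Player A's best responses — vs Alpha: Epsilon (payoff 4); vs Beta: Gamma (payoff 7); vs Gamma: Alpha (payoff 3); vs Delta: Epsilon (payoff 6); vs Epsilon: Gamma (payoff 2).
Player B's best responses — vs Alpha: Beta (payoff 4); vs Beta: Alpha (payoff 1); vs Gamma: Beta (payoff 3); vs Delta: Alpha (payoff 5); vs Epsilon: Alpha (payoff 4).
Mutual best responses occur at (Gamma, Beta) and (Epsilon, Alpha); at each, neither player gains by switching.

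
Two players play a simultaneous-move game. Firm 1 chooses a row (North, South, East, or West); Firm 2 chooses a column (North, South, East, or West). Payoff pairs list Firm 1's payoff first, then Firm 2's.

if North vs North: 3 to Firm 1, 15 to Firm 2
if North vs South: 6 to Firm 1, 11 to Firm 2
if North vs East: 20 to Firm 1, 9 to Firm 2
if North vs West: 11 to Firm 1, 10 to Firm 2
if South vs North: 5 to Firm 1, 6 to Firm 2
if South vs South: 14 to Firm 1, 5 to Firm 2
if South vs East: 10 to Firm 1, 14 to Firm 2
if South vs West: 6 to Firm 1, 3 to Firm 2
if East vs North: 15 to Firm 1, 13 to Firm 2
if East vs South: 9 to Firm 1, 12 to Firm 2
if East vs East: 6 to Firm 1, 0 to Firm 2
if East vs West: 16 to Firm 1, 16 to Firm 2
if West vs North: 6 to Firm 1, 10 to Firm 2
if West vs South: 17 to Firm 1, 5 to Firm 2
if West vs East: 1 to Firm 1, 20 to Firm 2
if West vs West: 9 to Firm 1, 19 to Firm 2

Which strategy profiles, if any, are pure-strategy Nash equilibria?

Check mutual best responses: a cell is a NE iff neither player can gain by unilaterally deviating.
Firm 1's best responses — vs North: East (payoff 15); vs South: West (payoff 17); vs East: North (payoff 20); vs West: East (payoff 16).
Firm 2's best responses — vs North: North (payoff 15); vs South: East (payoff 14); vs East: West (payoff 16); vs West: East (payoff 20).
The only mutual best response is (East, West); neither player gains by switching there.

(East, West)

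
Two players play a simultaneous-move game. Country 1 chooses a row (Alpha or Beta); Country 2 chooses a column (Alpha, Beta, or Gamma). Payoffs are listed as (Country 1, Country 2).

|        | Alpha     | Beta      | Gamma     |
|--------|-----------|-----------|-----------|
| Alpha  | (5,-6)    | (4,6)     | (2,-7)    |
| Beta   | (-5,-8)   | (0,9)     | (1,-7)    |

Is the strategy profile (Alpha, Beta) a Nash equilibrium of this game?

Yes

Holding Country 2 at Beta: Country 1 gets 4 from Alpha, versus 0 from Beta. No profitable deviation for Country 1.
Holding Country 1 at Alpha: Country 2 gets 6 from Beta, versus -6 from Alpha, -7 from Gamma. No profitable deviation for Country 2 either.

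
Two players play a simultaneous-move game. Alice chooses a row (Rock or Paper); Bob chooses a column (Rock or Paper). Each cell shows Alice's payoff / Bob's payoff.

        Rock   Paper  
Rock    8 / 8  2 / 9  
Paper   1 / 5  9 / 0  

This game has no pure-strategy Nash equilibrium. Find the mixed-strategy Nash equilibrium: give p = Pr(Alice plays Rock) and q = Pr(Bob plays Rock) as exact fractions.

p = 5/6, q = 1/2

Each player's mixing probability is pinned down by making the *other* player indifferent.
Bob indifferent between Rock and Paper: p·8 + (1−p)·5 = p·9 + (1−p)·0 ⟹ 5 + 3p = 0 + 9p ⟹ p = 5/6.
Alice indifferent between Rock and Paper: q·8 + (1−q)·2 = q·1 + (1−q)·9 ⟹ 2 + 6q = 9 + (-8)q ⟹ q = 1/2.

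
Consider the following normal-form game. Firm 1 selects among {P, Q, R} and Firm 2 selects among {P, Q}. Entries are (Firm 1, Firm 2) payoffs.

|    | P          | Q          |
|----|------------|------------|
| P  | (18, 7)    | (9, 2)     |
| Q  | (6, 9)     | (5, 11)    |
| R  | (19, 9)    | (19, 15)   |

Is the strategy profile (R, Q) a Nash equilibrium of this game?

Yes

Holding Firm 2 at Q: Firm 1 gets 19 from R, versus 9 from P, 5 from Q. No profitable deviation for Firm 1.
Holding Firm 1 at R: Firm 2 gets 15 from Q, versus 9 from P. No profitable deviation for Firm 2 either.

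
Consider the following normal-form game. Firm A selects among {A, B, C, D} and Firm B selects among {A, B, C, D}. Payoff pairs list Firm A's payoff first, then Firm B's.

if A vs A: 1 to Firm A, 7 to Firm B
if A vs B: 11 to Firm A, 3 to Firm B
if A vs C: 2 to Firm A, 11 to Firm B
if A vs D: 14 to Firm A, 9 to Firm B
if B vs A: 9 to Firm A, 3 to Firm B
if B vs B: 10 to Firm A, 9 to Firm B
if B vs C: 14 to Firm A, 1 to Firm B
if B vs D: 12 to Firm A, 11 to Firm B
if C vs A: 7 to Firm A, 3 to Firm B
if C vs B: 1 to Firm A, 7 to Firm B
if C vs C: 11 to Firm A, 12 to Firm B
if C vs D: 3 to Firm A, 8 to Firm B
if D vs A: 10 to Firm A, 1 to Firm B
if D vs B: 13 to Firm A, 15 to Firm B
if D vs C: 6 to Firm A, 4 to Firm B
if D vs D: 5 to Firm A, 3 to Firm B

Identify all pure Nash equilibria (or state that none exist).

Check mutual best responses: a cell is a NE iff neither player can gain by unilaterally deviating.
Firm A's best responses — vs A: D (payoff 10); vs B: D (payoff 13); vs C: B (payoff 14); vs D: A (payoff 14).
Firm B's best responses — vs A: C (payoff 11); vs B: D (payoff 11); vs C: C (payoff 12); vs D: B (payoff 15).
The only mutual best response is (D, B); neither player gains by switching there.

(D, B)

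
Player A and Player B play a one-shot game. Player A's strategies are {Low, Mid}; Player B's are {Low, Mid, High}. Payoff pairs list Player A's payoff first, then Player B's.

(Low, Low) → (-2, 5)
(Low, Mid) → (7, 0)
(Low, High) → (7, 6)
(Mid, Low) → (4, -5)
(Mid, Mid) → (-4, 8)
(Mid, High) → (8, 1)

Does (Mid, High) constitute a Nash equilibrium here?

No

Holding Player B at High: Player A gets 8 from Mid, versus 7 from Low. No profitable deviation for Player A.
Holding Player A at Mid: Player B gets 1 from High but could get 8 by switching to Mid. Player B has a profitable deviation.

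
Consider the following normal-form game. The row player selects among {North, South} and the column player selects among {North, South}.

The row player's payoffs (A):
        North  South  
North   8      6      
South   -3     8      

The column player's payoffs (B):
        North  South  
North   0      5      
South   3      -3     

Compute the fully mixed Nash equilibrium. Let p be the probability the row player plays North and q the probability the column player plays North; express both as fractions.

In a mixed NE each player is indifferent between their pure strategies, so the opponent's mix sets the indifference.
The column player indifferent between North and South: p·0 + (1−p)·3 = p·5 + (1−p)·(-3) ⟹ 3 + (-3)p = (-3) + 8p ⟹ p = 6/11.
The row player indifferent between North and South: q·8 + (1−q)·6 = q·(-3) + (1−q)·8 ⟹ 6 + 2q = 8 + (-11)q ⟹ q = 2/13.

p = 6/11, q = 2/13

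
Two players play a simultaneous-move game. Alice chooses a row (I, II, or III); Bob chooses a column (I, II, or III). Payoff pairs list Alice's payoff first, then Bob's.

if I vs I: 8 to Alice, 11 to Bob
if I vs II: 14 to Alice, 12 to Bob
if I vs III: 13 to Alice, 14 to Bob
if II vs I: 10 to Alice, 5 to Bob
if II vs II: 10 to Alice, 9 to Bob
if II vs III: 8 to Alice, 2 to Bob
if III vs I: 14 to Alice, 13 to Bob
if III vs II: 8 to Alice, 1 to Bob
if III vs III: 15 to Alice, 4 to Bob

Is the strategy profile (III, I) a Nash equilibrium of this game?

Yes

Holding Bob at I: Alice gets 14 from III, versus 8 from I, 10 from II. No profitable deviation for Alice.
Holding Alice at III: Bob gets 13 from I, versus 1 from II, 4 from III. No profitable deviation for Bob either.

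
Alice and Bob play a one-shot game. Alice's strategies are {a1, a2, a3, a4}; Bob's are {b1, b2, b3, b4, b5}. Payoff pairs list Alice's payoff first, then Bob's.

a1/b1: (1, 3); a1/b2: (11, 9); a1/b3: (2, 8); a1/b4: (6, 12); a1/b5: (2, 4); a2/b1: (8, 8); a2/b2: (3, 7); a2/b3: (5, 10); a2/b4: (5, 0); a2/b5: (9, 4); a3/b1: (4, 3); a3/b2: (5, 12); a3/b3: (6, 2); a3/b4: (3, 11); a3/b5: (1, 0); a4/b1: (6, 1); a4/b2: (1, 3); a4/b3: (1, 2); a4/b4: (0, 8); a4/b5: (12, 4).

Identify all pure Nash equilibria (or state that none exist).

Find each player's best response to every opponent strategy; NE are the intersections.
Alice's best responses — vs b1: a2 (payoff 8); vs b2: a1 (payoff 11); vs b3: a3 (payoff 6); vs b4: a1 (payoff 6); vs b5: a4 (payoff 12).
Bob's best responses — vs a1: b4 (payoff 12); vs a2: b3 (payoff 10); vs a3: b2 (payoff 12); vs a4: b4 (payoff 8).
The only mutual best response is (a1, b4); neither player gains by switching there.

(a1, b4)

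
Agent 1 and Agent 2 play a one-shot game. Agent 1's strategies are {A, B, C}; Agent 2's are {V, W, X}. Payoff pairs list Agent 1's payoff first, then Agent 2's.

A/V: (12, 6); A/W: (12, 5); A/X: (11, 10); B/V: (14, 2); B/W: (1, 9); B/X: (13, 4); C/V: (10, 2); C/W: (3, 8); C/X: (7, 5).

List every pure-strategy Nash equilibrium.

Check mutual best responses: a cell is a NE iff neither player can gain by unilaterally deviating.
Agent 1's best responses — vs V: B (payoff 14); vs W: A (payoff 12); vs X: B (payoff 13).
Agent 2's best responses — vs A: X (payoff 10); vs B: W (payoff 9); vs C: W (payoff 8).
No cell has both players best-responding. For instance, Agent 1's best reply to X is B, but against B Agent 2 prefers W over X.

No pure-strategy Nash equilibrium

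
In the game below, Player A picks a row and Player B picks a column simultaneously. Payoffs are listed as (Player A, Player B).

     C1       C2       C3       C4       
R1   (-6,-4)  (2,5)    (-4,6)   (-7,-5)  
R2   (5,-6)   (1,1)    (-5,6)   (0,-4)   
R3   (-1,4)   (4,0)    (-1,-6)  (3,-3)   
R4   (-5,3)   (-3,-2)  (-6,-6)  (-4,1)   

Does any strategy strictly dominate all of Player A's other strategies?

No strictly dominant strategy

Check whether one of Player A's strategies beats all alternatives regardless of what the opponent does.
R1 is not dominant: against C1, R2 gives 5 > -6.
R2 is not dominant: against C2, R1 gives 2 > 1.
R3 is not dominant: against C1, R2 gives 5 > -1.
R4 is not dominant: against C1, R2 gives 5 > -5.
No single strategy is best against every opponent action.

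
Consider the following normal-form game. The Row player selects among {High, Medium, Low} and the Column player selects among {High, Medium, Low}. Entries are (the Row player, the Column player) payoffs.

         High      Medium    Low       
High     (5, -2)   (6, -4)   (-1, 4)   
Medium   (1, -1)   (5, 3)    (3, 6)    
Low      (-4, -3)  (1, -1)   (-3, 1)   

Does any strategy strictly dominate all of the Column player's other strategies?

Check whether one of the Column player's strategies beats all alternatives regardless of what the opponent does.
Low strictly dominates: vs High: 4 > each of {-2, -4}; vs Medium: 6 > each of {-1, 3}; vs Low: 1 > each of {-3, -1}.

Low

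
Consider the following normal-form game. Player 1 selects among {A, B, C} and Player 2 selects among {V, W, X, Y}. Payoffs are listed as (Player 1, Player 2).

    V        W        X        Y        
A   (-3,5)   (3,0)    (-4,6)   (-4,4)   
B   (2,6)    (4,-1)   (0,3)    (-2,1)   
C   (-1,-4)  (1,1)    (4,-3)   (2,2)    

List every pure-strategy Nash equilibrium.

Check mutual best responses: a cell is a NE iff neither player can gain by unilaterally deviating.
Player 1's best responses — vs V: B (payoff 2); vs W: B (payoff 4); vs X: C (payoff 4); vs Y: C (payoff 2).
Player 2's best responses — vs A: X (payoff 6); vs B: V (payoff 6); vs C: Y (payoff 2).
Mutual best responses occur at (B, V) and (C, Y); at each, neither player gains by switching.

(B, V) and (C, Y)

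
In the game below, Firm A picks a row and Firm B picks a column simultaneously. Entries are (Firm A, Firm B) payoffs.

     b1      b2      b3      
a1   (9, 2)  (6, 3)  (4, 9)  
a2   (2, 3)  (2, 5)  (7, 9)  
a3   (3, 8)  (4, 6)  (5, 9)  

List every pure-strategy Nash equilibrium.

(a2, b3)

A profile is a Nash equilibrium when each player is best-responding to the other.
Firm A's best responses — vs b1: a1 (payoff 9); vs b2: a1 (payoff 6); vs b3: a2 (payoff 7).
Firm B's best responses — vs a1: b3 (payoff 9); vs a2: b3 (payoff 9); vs a3: b3 (payoff 9).
The only mutual best response is (a2, b3); neither player gains by switching there.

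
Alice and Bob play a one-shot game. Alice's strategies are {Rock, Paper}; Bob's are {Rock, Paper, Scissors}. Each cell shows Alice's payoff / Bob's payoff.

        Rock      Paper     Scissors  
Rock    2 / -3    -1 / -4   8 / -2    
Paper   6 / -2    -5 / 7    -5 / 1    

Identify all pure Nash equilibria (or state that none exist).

Check mutual best responses: a cell is a NE iff neither player can gain by unilaterally deviating.
Alice's best responses — vs Rock: Paper (payoff 6); vs Paper: Rock (payoff -1); vs Scissors: Rock (payoff 8).
Bob's best responses — vs Rock: Scissors (payoff -2); vs Paper: Paper (payoff 7).
The only mutual best response is (Rock, Scissors); neither player gains by switching there.

(Rock, Scissors)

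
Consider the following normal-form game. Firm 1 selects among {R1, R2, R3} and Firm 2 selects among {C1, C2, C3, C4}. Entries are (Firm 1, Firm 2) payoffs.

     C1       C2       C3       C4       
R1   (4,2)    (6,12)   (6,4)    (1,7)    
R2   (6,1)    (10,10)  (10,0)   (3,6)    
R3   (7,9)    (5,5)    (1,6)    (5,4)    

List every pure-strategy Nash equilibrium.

(R2, C2) and (R3, C1)

Check mutual best responses: a cell is a NE iff neither player can gain by unilaterally deviating.
Firm 1's best responses — vs C1: R3 (payoff 7); vs C2: R2 (payoff 10); vs C3: R2 (payoff 10); vs C4: R3 (payoff 5).
Firm 2's best responses — vs R1: C2 (payoff 12); vs R2: C2 (payoff 10); vs R3: C1 (payoff 9).
Mutual best responses occur at (R2, C2) and (R3, C1); at each, neither player gains by switching.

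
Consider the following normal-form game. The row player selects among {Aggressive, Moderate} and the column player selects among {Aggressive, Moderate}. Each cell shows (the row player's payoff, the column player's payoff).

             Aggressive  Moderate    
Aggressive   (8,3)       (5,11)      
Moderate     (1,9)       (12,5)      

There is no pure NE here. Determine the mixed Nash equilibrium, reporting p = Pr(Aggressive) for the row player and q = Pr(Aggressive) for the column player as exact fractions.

p = 1/3, q = 1/2

In a mixed NE each player is indifferent between their pure strategies, so the opponent's mix sets the indifference.
The column player indifferent between Aggressive and Moderate: p·3 + (1−p)·9 = p·11 + (1−p)·5 ⟹ 9 + (-6)p = 5 + 6p ⟹ p = 1/3.
The row player indifferent between Aggressive and Moderate: q·8 + (1−q)·5 = q·1 + (1−q)·12 ⟹ 5 + 3q = 12 + (-11)q ⟹ q = 1/2.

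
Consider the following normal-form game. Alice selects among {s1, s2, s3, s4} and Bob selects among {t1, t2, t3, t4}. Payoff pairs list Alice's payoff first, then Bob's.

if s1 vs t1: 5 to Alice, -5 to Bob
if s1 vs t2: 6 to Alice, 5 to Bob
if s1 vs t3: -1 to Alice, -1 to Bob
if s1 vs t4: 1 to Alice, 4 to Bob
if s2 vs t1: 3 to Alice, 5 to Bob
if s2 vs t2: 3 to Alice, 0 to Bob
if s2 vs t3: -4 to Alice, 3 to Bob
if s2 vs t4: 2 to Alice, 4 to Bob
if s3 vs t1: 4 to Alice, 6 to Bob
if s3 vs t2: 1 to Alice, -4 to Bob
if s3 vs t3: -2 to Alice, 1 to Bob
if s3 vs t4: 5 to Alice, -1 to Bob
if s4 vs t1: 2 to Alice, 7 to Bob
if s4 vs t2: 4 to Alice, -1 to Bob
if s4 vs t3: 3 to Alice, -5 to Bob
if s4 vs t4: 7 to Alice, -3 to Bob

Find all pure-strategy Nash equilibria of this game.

(s1, t2)

Find each player's best response to every opponent strategy; NE are the intersections.
Alice's best responses — vs t1: s1 (payoff 5); vs t2: s1 (payoff 6); vs t3: s4 (payoff 3); vs t4: s4 (payoff 7).
Bob's best responses — vs s1: t2 (payoff 5); vs s2: t1 (payoff 5); vs s3: t1 (payoff 6); vs s4: t1 (payoff 7).
The only mutual best response is (s1, t2); neither player gains by switching there.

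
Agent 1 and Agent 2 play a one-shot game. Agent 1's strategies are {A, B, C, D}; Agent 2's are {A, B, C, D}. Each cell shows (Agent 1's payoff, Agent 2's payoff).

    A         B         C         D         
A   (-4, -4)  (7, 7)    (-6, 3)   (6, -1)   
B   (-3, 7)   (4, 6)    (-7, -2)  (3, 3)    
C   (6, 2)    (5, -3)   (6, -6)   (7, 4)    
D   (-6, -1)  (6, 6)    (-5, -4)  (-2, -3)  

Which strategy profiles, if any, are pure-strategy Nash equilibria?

A profile is a Nash equilibrium when each player is best-responding to the other.
Agent 1's best responses — vs A: C (payoff 6); vs B: A (payoff 7); vs C: C (payoff 6); vs D: C (payoff 7).
Agent 2's best responses — vs A: B (payoff 7); vs B: A (payoff 7); vs C: D (payoff 4); vs D: B (payoff 6).
Mutual best responses occur at (A, B) and (C, D); at each, neither player gains by switching.

(A, B) and (C, D)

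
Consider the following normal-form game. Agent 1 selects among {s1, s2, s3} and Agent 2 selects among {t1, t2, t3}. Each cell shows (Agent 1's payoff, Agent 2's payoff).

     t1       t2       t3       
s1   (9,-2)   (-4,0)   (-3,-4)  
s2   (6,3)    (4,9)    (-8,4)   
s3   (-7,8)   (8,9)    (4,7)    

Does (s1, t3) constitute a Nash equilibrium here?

No

Holding Agent 2 at t3: Agent 1 gets -3 from s1 but could get 4 by switching to s3. Agent 1 has a profitable deviation.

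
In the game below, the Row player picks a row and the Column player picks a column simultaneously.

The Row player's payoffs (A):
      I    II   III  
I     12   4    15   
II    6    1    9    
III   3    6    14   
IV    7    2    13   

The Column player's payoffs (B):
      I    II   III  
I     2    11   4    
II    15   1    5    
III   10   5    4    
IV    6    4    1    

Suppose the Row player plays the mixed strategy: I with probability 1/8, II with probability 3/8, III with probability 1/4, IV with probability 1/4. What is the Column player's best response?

I

Compute the Column player's expected payoff from each pure strategy against the given mix.
I: (1/8)·2 + (3/8)·15 + (1/4)·10 + (1/4)·6 = 79/8
II: (1/8)·11 + (3/8)·1 + (1/4)·5 + (1/4)·4 = 4
III: (1/8)·4 + (3/8)·5 + (1/4)·4 + (1/4)·1 = 29/8
Highest expected payoff is 79/8, from I.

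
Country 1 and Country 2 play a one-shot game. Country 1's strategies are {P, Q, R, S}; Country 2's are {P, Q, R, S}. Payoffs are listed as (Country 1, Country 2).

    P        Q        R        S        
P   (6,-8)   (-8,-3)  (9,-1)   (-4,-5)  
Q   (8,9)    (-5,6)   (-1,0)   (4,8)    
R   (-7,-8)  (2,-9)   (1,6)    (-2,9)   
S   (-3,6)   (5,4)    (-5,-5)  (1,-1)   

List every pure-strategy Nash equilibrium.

Find each player's best response to every opponent strategy; NE are the intersections.
Country 1's best responses — vs P: Q (payoff 8); vs Q: S (payoff 5); vs R: P (payoff 9); vs S: Q (payoff 4).
Country 2's best responses — vs P: R (payoff -1); vs Q: P (payoff 9); vs R: S (payoff 9); vs S: P (payoff 6).
Mutual best responses occur at (P, R) and (Q, P); at each, neither player gains by switching.

(P, R) and (Q, P)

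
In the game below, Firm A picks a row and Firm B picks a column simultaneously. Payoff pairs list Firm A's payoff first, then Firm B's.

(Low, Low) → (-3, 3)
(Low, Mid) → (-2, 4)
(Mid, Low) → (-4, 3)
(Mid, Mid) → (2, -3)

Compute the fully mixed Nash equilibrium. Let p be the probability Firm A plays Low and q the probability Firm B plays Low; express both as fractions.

p = 6/7, q = 4/5

Each player's mixing probability is pinned down by making the *other* player indifferent.
Firm B indifferent between Low and Mid: p·3 + (1−p)·3 = p·4 + (1−p)·(-3) ⟹ 3 + 0p = (-3) + 7p ⟹ p = 6/7.
Firm A indifferent between Low and Mid: q·(-3) + (1−q)·(-2) = q·(-4) + (1−q)·2 ⟹ (-2) + (-1)q = 2 + (-6)q ⟹ q = 4/5.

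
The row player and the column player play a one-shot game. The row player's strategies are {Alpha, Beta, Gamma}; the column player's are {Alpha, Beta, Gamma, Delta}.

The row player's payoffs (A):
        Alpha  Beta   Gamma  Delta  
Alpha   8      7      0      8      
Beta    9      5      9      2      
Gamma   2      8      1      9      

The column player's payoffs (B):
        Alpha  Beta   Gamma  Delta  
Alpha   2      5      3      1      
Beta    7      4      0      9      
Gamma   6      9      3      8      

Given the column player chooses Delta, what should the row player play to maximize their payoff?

With the column player fixed at Delta, the row player's payoffs are: Alpha → 8, Beta → 2, Gamma → 9.
The maximum is 9, achieved by Gamma.

Gamma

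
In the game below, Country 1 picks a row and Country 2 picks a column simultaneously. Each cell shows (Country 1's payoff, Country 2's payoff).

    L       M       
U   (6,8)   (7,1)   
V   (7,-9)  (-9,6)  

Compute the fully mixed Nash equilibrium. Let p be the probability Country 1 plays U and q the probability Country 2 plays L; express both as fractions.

In a mixed NE each player is indifferent between their pure strategies, so the opponent's mix sets the indifference.
Country 2 indifferent between L and M: p·8 + (1−p)·(-9) = p·1 + (1−p)·6 ⟹ (-9) + 17p = 6 + (-5)p ⟹ p = 15/22.
Country 1 indifferent between U and V: q·6 + (1−q)·7 = q·7 + (1−q)·(-9) ⟹ 7 + (-1)q = (-9) + 16q ⟹ q = 16/17.

p = 15/22, q = 16/17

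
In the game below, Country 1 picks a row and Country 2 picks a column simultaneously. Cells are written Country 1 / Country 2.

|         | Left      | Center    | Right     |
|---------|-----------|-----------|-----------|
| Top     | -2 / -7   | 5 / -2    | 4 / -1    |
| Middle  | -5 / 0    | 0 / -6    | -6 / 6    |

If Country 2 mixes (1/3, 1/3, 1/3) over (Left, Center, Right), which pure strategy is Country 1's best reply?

Top

Country 1's best reply maximizes expected payoff against the mix.
Top: (1/3)·(-2) + (1/3)·5 + (1/3)·4 = 7/3
Middle: (1/3)·(-5) + (1/3)·0 + (1/3)·(-6) = -11/3
Highest expected payoff is 7/3, from Top.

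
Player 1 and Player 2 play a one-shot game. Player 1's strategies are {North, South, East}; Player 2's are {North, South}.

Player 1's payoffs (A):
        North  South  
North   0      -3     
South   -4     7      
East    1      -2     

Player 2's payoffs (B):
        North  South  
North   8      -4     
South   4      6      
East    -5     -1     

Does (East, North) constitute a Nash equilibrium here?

No

Holding Player 2 at North: Player 1 gets 1 from East, versus 0 from North, -4 from South. No profitable deviation for Player 1.
Holding Player 1 at East: Player 2 gets -5 from North but could get -1 by switching to South. Player 2 has a profitable deviation.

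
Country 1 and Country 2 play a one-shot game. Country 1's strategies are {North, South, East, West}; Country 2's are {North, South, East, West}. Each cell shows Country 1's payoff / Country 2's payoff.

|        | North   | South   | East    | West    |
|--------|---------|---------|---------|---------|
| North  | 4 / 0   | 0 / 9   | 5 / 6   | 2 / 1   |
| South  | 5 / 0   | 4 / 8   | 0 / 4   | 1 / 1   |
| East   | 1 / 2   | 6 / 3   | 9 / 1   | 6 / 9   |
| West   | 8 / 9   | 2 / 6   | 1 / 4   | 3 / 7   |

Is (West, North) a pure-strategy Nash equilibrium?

Yes

Holding Country 2 at North: Country 1 gets 8 from West, versus 4 from North, 5 from South, 1 from East. No profitable deviation for Country 1.
Holding Country 1 at West: Country 2 gets 9 from North, versus 6 from South, 4 from East, 7 from West. No profitable deviation for Country 2 either.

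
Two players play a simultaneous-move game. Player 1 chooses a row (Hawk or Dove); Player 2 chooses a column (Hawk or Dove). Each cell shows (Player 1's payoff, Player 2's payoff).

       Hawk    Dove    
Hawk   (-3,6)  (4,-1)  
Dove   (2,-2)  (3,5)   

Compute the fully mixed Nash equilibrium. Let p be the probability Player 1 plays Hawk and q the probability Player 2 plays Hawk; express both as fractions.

p = 1/2, q = 1/6

Each player's mixing probability is pinned down by making the *other* player indifferent.
Player 2 indifferent between Hawk and Dove: p·6 + (1−p)·(-2) = p·(-1) + (1−p)·5 ⟹ (-2) + 8p = 5 + (-6)p ⟹ p = 1/2.
Player 1 indifferent between Hawk and Dove: q·(-3) + (1−q)·4 = q·2 + (1−q)·3 ⟹ 4 + (-7)q = 3 + (-1)q ⟹ q = 1/6.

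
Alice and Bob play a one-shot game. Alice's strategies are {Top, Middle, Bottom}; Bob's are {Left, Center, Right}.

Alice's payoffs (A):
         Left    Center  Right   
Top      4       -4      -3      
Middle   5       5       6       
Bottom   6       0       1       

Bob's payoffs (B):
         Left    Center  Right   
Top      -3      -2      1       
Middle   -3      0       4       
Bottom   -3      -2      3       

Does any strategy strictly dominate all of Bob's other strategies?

Right

A strategy is strictly dominant if it gives Bob a strictly higher payoff than every other strategy, against every choice by the opponent.
Right strictly dominates: vs Top: 1 > each of {-3, -2}; vs Middle: 4 > each of {-3, 0}; vs Bottom: 3 > each of {-3, -2}.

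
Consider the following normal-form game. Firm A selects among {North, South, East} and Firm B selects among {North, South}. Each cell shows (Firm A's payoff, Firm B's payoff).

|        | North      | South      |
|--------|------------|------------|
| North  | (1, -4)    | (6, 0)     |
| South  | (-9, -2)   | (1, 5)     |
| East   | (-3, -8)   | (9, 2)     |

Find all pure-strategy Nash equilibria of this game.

Check mutual best responses: a cell is a NE iff neither player can gain by unilaterally deviating.
Firm A's best responses — vs North: North (payoff 1); vs South: East (payoff 9).
Firm B's best responses — vs North: South (payoff 0); vs South: South (payoff 5); vs East: South (payoff 2).
The only mutual best response is (East, South); neither player gains by switching there.

(East, South)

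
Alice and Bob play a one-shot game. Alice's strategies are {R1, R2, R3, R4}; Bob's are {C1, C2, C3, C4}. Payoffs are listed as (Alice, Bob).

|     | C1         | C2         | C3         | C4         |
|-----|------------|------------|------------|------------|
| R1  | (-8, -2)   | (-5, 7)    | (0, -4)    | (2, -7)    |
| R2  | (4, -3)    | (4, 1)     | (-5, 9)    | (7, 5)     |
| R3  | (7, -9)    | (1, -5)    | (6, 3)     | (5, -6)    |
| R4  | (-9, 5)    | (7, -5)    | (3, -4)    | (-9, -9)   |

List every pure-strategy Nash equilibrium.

(R3, C3)

A profile is a Nash equilibrium when each player is best-responding to the other.
Alice's best responses — vs C1: R3 (payoff 7); vs C2: R4 (payoff 7); vs C3: R3 (payoff 6); vs C4: R2 (payoff 7).
Bob's best responses — vs R1: C2 (payoff 7); vs R2: C3 (payoff 9); vs R3: C3 (payoff 3); vs R4: C1 (payoff 5).
The only mutual best response is (R3, C3); neither player gains by switching there.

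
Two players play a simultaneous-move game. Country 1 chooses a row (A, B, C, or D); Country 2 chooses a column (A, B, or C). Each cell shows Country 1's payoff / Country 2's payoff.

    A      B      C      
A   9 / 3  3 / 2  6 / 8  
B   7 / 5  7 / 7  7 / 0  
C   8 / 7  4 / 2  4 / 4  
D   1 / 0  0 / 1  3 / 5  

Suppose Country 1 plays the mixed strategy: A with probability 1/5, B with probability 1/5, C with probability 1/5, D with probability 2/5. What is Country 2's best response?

Compute Country 2's expected payoff from each pure strategy against the given mix.
A: (1/5)·3 + (1/5)·5 + (1/5)·7 + (2/5)·0 = 3
B: (1/5)·2 + (1/5)·7 + (1/5)·2 + (2/5)·1 = 13/5
C: (1/5)·8 + (1/5)·0 + (1/5)·4 + (2/5)·5 = 22/5
Highest expected payoff is 22/5, from C.

C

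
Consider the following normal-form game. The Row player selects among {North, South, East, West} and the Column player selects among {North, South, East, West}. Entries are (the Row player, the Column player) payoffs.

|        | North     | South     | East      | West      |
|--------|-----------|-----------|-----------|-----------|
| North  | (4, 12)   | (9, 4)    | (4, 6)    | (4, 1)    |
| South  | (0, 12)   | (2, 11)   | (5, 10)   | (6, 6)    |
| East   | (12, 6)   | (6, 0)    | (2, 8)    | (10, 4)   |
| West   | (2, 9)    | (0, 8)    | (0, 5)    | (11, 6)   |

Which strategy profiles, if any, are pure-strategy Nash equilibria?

Find each player's best response to every opponent strategy; NE are the intersections.
The Row player's best responses — vs North: East (payoff 12); vs South: North (payoff 9); vs East: South (payoff 5); vs West: West (payoff 11).
The Column player's best responses — vs North: North (payoff 12); vs South: North (payoff 12); vs East: East (payoff 8); vs West: North (payoff 9).
No cell has both players best-responding. For instance, the Row player's best reply to North is East, but against East the Column player prefers East over North.

None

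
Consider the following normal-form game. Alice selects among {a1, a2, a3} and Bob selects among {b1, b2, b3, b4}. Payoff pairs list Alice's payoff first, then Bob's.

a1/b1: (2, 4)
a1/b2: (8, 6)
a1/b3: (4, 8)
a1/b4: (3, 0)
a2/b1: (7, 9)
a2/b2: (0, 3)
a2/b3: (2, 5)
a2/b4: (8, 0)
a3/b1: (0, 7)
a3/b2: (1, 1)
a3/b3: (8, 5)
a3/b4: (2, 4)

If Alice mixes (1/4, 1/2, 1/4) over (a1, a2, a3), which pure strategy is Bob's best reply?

b1

Bob's best reply maximizes expected payoff against the mix.
b1: (1/4)·4 + (1/2)·9 + (1/4)·7 = 29/4
b2: (1/4)·6 + (1/2)·3 + (1/4)·1 = 13/4
b3: (1/4)·8 + (1/2)·5 + (1/4)·5 = 23/4
b4: (1/4)·0 + (1/2)·0 + (1/4)·4 = 1
Highest expected payoff is 29/4, from b1.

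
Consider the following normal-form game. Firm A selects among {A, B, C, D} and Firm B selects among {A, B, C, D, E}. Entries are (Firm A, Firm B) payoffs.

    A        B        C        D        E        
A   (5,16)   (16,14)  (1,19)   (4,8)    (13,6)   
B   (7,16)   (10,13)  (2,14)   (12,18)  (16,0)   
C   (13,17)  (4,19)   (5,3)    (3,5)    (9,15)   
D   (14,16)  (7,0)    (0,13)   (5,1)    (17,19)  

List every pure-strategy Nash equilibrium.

(B, D) and (D, E)

Find each player's best response to every opponent strategy; NE are the intersections.
Firm A's best responses — vs A: D (payoff 14); vs B: A (payoff 16); vs C: C (payoff 5); vs D: B (payoff 12); vs E: D (payoff 17).
Firm B's best responses — vs A: C (payoff 19); vs B: D (payoff 18); vs C: B (payoff 19); vs D: E (payoff 19).
Mutual best responses occur at (B, D) and (D, E); at each, neither player gains by switching.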